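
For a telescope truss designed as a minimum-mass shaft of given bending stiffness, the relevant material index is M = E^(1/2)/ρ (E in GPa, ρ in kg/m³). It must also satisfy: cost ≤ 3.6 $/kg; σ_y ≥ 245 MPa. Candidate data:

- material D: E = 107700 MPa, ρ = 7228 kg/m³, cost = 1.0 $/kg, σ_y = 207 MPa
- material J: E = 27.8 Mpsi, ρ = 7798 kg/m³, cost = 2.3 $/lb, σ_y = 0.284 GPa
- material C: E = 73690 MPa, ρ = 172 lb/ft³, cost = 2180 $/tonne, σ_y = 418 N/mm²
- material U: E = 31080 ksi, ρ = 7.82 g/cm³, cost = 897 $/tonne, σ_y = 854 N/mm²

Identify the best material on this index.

material C

Screen on constraints: cost ≤ 3.6 $/kg; σ_y ≥ 245 MPa. Survivors: material C, material U.
In SI units:
  material C: E = 73.69 GPa, ρ = 2755 kg/m³
  material U: E = 214.3 GPa, ρ = 7820 kg/m³
  material C: M = 3.12×10⁻³
  material U: M = 1.87×10⁻³
The maximum is for material C.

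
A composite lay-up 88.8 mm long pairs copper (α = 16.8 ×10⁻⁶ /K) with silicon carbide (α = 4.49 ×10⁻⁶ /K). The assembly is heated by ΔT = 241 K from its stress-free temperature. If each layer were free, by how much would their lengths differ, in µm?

Δα = |16.8 − 4.49|×10⁻⁶/K = 12.3×10⁻⁶/K.
ΔL_mismatch = Δα·L·ΔT = 12.3×10⁻⁶ × 88.8 mm × 241.0 K = 263 µm.

263 µm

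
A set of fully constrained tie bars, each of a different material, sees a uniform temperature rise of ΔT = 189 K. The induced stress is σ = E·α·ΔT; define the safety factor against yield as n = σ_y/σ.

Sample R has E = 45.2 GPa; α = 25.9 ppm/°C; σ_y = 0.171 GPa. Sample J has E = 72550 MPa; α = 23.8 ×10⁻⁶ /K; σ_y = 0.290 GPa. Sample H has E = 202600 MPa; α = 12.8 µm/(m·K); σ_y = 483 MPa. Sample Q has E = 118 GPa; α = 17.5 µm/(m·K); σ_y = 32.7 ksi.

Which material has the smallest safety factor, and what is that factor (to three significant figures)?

sample Q, n = 0.578

In consistent units (E in GPa, α in ×10⁻⁶/K, σ_y in MPa):
  sample R: E = 45.20, α = 25.9, σ_y = 171.0 → σ = 221 MPa, n = 0.773
  sample J: E = 72.55, α = 23.8, σ_y = 290.0 → σ = 326 MPa, n = 0.889
  sample H: E = 202.6, α = 12.8, σ_y = 483.0 → σ = 490 MPa, n = 0.985
  sample Q: E = 118.0, α = 17.5, σ_y = 225.5 → σ = 390 MPa, n = 0.578
The minimum is sample Q at n = 0.578.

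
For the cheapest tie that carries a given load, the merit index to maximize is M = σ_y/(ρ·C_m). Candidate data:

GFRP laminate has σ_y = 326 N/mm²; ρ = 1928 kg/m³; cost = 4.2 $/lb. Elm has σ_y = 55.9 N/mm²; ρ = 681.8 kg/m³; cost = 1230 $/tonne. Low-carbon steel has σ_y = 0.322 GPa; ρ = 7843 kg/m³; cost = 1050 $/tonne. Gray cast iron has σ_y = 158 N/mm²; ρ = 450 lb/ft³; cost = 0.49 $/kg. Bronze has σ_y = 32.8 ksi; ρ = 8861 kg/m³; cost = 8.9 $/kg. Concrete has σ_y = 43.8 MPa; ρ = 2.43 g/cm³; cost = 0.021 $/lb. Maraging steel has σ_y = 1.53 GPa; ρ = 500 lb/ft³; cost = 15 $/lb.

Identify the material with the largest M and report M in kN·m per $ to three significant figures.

Convert each candidate to consistent units, then evaluate M:
  GFRP laminate: σ_y = 326.0 MPa, ρ = 1928 kg/m³, cost = 9.259 $/kg
  elm: σ_y = 55.90 MPa, ρ = 681.8 kg/m³, cost = 1.230 $/kg
  low-carbon steel: σ_y = 322.0 MPa, ρ = 7843 kg/m³, cost = 1.050 $/kg
  gray cast iron: σ_y = 158.0 MPa, ρ = 7208 kg/m³, cost = 0.4900 $/kg
  bronze: σ_y = 226.1 MPa, ρ = 8861 kg/m³, cost = 8.900 $/kg
  concrete: σ_y = 43.80 MPa, ρ = 2430 kg/m³, cost = 0.04630 $/kg
  maraging steel: σ_y = 1530 MPa, ρ = 8009 kg/m³, cost = 33.07 $/kg
  concrete: M = 389 kN·m per $
  elm: M = 66.7 kN·m per $
  gray cast iron: M = 44.7 kN·m per $
  low-carbon steel: M = 39.1 kN·m per $
  GFRP laminate: M = 18.3 kN·m per $
  maraging steel: M = 5.78 kN·m per $
  bronze: M = 2.87 kN·m per $
Concrete ranks first.

concrete, M = 389 kN·m per $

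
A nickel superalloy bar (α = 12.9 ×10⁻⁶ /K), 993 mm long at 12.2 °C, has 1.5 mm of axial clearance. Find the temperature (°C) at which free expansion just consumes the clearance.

129 °C

α·L₀·ΔT = 1.5 mm ⇒ ΔT = 1.5 / (12.9×10⁻⁶ × 993.0) = 117.1 K.
T = 12.2 + 117.1 = 129.3 °C.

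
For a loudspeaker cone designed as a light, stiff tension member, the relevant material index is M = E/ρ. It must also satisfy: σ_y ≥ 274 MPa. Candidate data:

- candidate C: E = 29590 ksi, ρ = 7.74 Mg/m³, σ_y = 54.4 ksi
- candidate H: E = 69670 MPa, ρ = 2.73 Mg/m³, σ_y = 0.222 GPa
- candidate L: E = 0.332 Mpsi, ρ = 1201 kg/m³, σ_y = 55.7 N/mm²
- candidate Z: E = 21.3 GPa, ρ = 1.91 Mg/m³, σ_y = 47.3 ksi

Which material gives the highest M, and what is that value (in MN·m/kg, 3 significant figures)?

candidate C, M = 26.4 MN·m/kg

Screen on constraints: σ_y ≥ 274 MPa. Survivors: candidate C, candidate Z.
Normalizing units and computing the index:
  candidate C: E = 204.0 GPa, ρ = 7740 kg/m³
  candidate Z: E = 21.30 GPa, ρ = 1910 kg/m³
  candidate C: M = 26.4 MN·m/kg
  candidate Z: M = 11.2 MN·m/kg
Candidate C ranks first.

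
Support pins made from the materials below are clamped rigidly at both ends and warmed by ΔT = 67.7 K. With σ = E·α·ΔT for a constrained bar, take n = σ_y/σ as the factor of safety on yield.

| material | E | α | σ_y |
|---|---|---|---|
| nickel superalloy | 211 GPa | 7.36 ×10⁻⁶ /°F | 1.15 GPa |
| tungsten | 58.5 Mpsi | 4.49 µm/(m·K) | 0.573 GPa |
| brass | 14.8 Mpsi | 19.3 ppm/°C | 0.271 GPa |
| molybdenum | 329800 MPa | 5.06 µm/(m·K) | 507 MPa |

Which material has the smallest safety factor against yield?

Per material, after unit conversion:
  nickel superalloy: E = 211.0, α = 13.2, σ_y = 1150 → σ = 189 MPa, n = 6.08
  tungsten: E = 403.3, α = 4.49, σ_y = 573.0 → σ = 123 MPa, n = 4.67
  brass: E = 102.0, α = 19.3, σ_y = 271.0 → σ = 133 MPa, n = 2.03
  molybdenum: E = 329.8, α = 5.06, σ_y = 507.0 → σ = 113 MPa, n = 4.49
The minimum is brass at n = 2.03.

brass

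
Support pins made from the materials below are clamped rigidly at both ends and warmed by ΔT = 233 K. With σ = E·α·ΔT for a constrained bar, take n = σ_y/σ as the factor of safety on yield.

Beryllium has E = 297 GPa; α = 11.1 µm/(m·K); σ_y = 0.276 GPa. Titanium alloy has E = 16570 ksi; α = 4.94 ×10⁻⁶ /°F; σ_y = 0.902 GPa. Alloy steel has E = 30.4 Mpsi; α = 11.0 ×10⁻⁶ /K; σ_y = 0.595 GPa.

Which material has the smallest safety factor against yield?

Per material, after unit conversion:
  beryllium: E = 297.0, α = 11.1, σ_y = 276.0 → σ = 768 MPa, n = 0.359
  titanium alloy: E = 114.2, α = 8.89, σ_y = 902.0 → σ = 237 MPa, n = 3.81
  alloy steel: E = 209.6, α = 11.0, σ_y = 595.0 → σ = 537 MPa, n = 1.11
Beryllium has the lowest safety factor, n = 0.359.

beryllium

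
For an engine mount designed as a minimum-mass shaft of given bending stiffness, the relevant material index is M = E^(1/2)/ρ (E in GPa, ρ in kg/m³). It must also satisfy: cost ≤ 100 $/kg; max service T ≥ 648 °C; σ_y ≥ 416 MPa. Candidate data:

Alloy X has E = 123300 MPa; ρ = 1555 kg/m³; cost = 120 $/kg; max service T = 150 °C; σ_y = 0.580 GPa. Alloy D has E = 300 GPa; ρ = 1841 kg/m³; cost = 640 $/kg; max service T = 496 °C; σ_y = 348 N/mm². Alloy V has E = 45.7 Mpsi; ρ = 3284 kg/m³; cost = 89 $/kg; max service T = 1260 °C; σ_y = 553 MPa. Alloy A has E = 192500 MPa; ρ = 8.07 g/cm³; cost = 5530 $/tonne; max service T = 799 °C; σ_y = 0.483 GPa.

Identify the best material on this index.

Screen on constraints: cost ≤ 100 $/kg; max service T ≥ 648 °C; σ_y ≥ 416 MPa. Survivors: alloy V, alloy A.
Normalizing units and computing the index:
  alloy V: E = 315.1 GPa, ρ = 3284 kg/m³
  alloy A: E = 192.5 GPa, ρ = 8070 kg/m³
  alloy V: M = 5.41×10⁻³
  alloy A: M = 1.72×10⁻³
Highest index: alloy V.

alloy V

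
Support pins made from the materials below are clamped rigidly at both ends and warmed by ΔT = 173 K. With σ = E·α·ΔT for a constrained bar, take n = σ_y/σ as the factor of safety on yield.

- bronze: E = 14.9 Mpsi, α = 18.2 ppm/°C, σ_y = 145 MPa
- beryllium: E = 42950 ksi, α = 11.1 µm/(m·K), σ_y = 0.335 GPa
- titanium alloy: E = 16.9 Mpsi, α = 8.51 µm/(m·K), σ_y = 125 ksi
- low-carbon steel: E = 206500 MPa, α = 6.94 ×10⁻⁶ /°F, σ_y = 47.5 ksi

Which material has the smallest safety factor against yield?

bronze

Per material, after unit conversion:
  bronze: E = 102.7, α = 18.2, σ_y = 145.0 → σ = 323 MPa, n = 0.448
  beryllium: E = 296.1, α = 11.1, σ_y = 335.0 → σ = 569 MPa, n = 0.589
  titanium alloy: E = 116.5, α = 8.51, σ_y = 861.8 → σ = 172 MPa, n = 5.02
  low-carbon steel: E = 206.5, α = 12.5, σ_y = 327.5 → σ = 446 MPa, n = 0.734
Smallest n: bronze with n = 0.448.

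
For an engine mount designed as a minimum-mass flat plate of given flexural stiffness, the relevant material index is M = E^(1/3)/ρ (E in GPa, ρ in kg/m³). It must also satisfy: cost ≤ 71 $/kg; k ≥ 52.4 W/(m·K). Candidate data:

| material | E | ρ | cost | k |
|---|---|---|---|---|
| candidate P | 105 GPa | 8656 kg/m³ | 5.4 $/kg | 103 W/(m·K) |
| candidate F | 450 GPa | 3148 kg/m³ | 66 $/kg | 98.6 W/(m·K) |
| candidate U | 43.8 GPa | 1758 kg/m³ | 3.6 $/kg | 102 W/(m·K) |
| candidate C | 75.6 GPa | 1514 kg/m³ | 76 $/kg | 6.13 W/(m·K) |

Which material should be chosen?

Screen on constraints: cost ≤ 71 $/kg; k ≥ 52.4 W/(m·K). Survivors: candidate P, candidate F, candidate U.
Per-candidate index values:
  candidate F: M = 2.43×10⁻³
  candidate U: M = 2.01×10⁻³
  candidate P: M = 0.545×10⁻³
Highest index: candidate F.

candidate F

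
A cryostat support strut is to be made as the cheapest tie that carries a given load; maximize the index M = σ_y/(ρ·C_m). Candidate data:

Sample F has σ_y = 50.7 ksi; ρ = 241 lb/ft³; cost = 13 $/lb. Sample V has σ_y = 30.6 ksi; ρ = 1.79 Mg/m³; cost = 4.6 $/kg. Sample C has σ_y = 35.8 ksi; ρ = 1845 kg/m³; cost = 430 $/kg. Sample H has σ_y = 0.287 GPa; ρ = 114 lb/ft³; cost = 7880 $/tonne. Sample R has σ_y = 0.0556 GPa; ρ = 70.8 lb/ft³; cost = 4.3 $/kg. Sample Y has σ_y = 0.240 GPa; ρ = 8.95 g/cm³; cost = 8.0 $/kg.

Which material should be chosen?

sample V

Convert each candidate to consistent units, then evaluate M:
  sample F: σ_y = 349.6 MPa, ρ = 3860 kg/m³, cost = 28.66 $/kg
  sample V: σ_y = 211.0 MPa, ρ = 1790 kg/m³, cost = 4.600 $/kg
  sample C: σ_y = 246.8 MPa, ρ = 1845 kg/m³, cost = 430.0 $/kg
  sample H: σ_y = 287.0 MPa, ρ = 1826 kg/m³, cost = 7.880 $/kg
  sample R: σ_y = 55.60 MPa, ρ = 1134 kg/m³, cost = 4.300 $/kg
  sample Y: σ_y = 240.0 MPa, ρ = 8950 kg/m³, cost = 8.000 $/kg
  sample V: M = 25.6 kN·m per $
  sample H: M = 19.9 kN·m per $
  sample R: M = 11.4 kN·m per $
  sample Y: M = 3.35 kN·m per $
  sample F: M = 3.16 kN·m per $
  sample C: M = 0.311 kN·m per $
Sample V has the largest M.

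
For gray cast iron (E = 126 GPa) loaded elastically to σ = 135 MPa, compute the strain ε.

ε = σ/E = 135 / 126000 = 1.07×10⁻³.

1.07×10⁻³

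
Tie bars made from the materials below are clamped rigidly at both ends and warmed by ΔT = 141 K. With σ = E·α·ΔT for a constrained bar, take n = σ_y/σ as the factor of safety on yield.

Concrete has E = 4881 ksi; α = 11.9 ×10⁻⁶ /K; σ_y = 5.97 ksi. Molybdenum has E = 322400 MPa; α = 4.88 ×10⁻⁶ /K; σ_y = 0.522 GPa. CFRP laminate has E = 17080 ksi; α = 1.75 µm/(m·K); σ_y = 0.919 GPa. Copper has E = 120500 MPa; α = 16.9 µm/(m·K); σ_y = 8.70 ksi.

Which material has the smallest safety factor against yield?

copper

Per material, after unit conversion:
  concrete: E = 33.65, α = 11.9, σ_y = 41.16 → σ = 56.5 MPa, n = 0.729
  molybdenum: E = 322.4, α = 4.88, σ_y = 522.0 → σ = 222 MPa, n = 2.35
  CFRP laminate: E = 117.8, α = 1.75, σ_y = 919.0 → σ = 29.1 MPa, n = 31.6
  copper: E = 120.5, α = 16.9, σ_y = 59.98 → σ = 287 MPa, n = 0.209
Copper has the lowest safety factor, n = 0.209.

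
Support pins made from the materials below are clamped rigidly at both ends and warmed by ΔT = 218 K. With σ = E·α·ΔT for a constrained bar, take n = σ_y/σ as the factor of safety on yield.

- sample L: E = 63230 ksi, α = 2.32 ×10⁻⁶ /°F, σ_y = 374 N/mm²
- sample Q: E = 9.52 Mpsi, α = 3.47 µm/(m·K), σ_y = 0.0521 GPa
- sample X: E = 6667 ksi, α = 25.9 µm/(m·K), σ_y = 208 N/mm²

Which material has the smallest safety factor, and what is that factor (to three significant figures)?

Converting E to GPa, α to ×10⁻⁶/K, σ_y to MPa, then σ and n for each:
  sample L: E = 436.0, α = 4.18, σ_y = 374.0 → σ = 397 MPa, n = 0.942
  sample Q: E = 65.64, α = 3.47, σ_y = 52.10 → σ = 49.7 MPa, n = 1.05
  sample X: E = 45.97, α = 25.9, σ_y = 208.0 → σ = 260 MPa, n = 0.801
Smallest n: sample X with n = 0.801.

sample X, n = 0.801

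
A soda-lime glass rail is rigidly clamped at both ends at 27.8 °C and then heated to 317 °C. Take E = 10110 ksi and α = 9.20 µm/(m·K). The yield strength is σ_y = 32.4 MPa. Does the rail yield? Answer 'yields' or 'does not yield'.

E = 10110 ksi = 69.71 GPa.
ΔT = 289.2 K. Constrained thermal stress σ = E·α·ΔT = 69.71×10³ MPa × 9.20×10⁻⁶ × 289.2 = 185 MPa (compressive).
Compare to σ_y = 32.4 MPa: σ ≥ σ_y, so it yields.

yields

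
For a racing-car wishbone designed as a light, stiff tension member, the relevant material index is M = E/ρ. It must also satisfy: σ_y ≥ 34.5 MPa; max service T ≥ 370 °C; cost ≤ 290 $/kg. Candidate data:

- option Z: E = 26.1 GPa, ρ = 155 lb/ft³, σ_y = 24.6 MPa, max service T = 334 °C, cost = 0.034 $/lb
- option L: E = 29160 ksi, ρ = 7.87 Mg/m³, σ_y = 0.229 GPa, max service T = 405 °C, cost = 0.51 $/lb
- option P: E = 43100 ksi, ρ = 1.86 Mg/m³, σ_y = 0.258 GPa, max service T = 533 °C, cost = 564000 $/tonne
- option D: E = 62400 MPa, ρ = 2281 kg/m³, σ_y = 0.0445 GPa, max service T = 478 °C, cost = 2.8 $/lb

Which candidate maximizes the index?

Screen on constraints: σ_y ≥ 34.5 MPa; max service T ≥ 370 °C; cost ≤ 290 $/kg. Survivors: option L, option D.
Normalizing units and computing the index:
  option L: E = 201.1 GPa, ρ = 7870 kg/m³
  option D: E = 62.40 GPa, ρ = 2281 kg/m³
  option D: M = 27.4 MN·m/kg
  option L: M = 25.5 MN·m/kg
Option D has the largest M.

option D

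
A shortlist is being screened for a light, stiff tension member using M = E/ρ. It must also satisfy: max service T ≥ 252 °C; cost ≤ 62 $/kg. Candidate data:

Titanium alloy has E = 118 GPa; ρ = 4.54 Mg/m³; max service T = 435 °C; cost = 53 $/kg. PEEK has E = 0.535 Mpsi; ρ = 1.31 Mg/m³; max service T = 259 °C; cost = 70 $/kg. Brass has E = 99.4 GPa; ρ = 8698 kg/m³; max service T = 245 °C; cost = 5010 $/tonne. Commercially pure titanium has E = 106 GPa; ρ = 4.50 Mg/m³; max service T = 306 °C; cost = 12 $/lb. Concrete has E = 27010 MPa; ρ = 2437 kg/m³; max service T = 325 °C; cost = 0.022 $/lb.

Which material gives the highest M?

titanium alloy

Screen on constraints: max service T ≥ 252 °C; cost ≤ 62 $/kg. Survivors: titanium alloy, commercially pure titanium, concrete.
Putting every candidate on a common basis:
  titanium alloy: E = 118.0 GPa, ρ = 4540 kg/m³
  commercially pure titanium: E = 106.0 GPa, ρ = 4500 kg/m³
  concrete: E = 27.01 GPa, ρ = 2437 kg/m³
  titanium alloy: M = 26.0 MN·m/kg
  commercially pure titanium: M = 23.6 MN·m/kg
  concrete: M = 11.1 MN·m/kg
The maximum is for titanium alloy.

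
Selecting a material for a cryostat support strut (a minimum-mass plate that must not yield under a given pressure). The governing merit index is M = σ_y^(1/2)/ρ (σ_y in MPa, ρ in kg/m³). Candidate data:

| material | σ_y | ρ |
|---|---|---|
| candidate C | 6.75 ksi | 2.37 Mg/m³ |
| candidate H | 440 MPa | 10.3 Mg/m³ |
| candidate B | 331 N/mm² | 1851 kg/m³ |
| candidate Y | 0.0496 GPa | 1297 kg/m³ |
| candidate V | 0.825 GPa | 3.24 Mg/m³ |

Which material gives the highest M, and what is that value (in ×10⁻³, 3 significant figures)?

Putting every candidate on a common basis:
  candidate C: σ_y = 46.54 MPa, ρ = 2370 kg/m³
  candidate H: σ_y = 440.0 MPa, ρ = 10300 kg/m³
  candidate B: σ_y = 331.0 MPa, ρ = 1851 kg/m³
  candidate Y: σ_y = 49.60 MPa, ρ = 1297 kg/m³
  candidate V: σ_y = 825.0 MPa, ρ = 3240 kg/m³
  candidate B: M = 9.83×10⁻³
  candidate V: M = 8.87×10⁻³
  candidate Y: M = 5.43×10⁻³
  candidate C: M = 2.88×10⁻³
  candidate H: M = 2.04×10⁻³
Candidate B has the largest M.

candidate B, M = 9.83×10⁻³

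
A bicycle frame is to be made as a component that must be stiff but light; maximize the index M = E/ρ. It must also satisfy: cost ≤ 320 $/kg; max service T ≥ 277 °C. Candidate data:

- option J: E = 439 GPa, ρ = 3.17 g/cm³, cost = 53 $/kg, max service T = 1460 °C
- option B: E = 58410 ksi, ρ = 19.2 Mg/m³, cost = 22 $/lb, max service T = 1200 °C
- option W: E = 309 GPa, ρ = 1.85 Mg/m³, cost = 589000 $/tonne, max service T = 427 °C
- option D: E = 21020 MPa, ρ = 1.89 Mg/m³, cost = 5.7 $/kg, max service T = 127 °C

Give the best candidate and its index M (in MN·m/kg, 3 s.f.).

Screen on constraints: cost ≤ 320 $/kg; max service T ≥ 277 °C. Survivors: option J, option B.
Convert each candidate to consistent units, then evaluate M:
  option J: E = 439.0 GPa, ρ = 3170 kg/m³
  option B: E = 402.7 GPa, ρ = 19200 kg/m³
  option J: M = 138 MN·m/kg
  option B: M = 21.0 MN·m/kg
Option J ranks first.

option J, M = 138 MN·m/kg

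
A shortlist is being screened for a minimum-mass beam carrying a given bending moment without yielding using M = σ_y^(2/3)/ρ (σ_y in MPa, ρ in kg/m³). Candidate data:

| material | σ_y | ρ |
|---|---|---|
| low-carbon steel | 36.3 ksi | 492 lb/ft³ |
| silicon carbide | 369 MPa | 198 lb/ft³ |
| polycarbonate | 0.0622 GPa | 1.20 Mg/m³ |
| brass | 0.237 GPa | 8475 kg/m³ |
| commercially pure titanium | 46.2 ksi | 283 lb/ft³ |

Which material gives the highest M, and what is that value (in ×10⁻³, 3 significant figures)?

Normalizing units and computing the index:
  low-carbon steel: σ_y = 250.3 MPa, ρ = 7881 kg/m³
  silicon carbide: σ_y = 369.0 MPa, ρ = 3172 kg/m³
  polycarbonate: σ_y = 62.20 MPa, ρ = 1200 kg/m³
  brass: σ_y = 237.0 MPa, ρ = 8475 kg/m³
  commercially pure titanium: σ_y = 318.5 MPa, ρ = 4533 kg/m³
  silicon carbide: M = 16.2×10⁻³
  polycarbonate: M = 13.1×10⁻³
  commercially pure titanium: M = 10.3×10⁻³
  low-carbon steel: M = 5.04×10⁻³
  brass: M = 4.52×10⁻³
The maximum is for silicon carbide.

silicon carbide, M = 16.2×10⁻³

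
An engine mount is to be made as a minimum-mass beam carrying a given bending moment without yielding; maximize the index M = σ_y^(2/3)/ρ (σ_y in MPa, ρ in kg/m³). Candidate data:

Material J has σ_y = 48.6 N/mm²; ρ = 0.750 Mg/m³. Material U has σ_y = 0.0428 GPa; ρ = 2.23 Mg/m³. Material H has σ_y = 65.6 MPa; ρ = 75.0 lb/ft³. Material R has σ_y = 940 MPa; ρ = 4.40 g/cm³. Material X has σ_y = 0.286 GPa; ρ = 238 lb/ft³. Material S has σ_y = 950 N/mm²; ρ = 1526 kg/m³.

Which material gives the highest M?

Convert each candidate to consistent units, then evaluate M:
  material J: σ_y = 48.60 MPa, ρ = 750.0 kg/m³
  material U: σ_y = 42.80 MPa, ρ = 2230 kg/m³
  material H: σ_y = 65.60 MPa, ρ = 1201 kg/m³
  material R: σ_y = 940.0 MPa, ρ = 4400 kg/m³
  material X: σ_y = 286.0 MPa, ρ = 3812 kg/m³
  material S: σ_y = 950.0 MPa, ρ = 1526 kg/m³
  material S: M = 63.3×10⁻³
  material R: M = 21.8×10⁻³
  material J: M = 17.8×10⁻³
  material H: M = 13.5×10⁻³
  material X: M = 11.4×10⁻³
  material U: M = 5.49×10⁻³
The maximum is for material S.

material S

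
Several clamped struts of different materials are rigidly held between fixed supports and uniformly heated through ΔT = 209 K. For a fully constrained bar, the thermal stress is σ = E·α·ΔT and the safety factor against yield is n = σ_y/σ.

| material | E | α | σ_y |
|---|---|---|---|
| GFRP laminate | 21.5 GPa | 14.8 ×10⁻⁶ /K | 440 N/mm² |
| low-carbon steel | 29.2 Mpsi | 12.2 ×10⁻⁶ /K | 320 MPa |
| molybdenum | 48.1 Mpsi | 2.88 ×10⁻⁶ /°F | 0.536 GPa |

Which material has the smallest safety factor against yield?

Converting E to GPa, α to ×10⁻⁶/K, σ_y to MPa, then σ and n for each:
  GFRP laminate: E = 21.50, α = 14.8, σ_y = 440.0 → σ = 66.5 MPa, n = 6.62
  low-carbon steel: E = 201.3, α = 12.2, σ_y = 320.0 → σ = 513 MPa, n = 0.623
  molybdenum: E = 331.6, α = 5.18, σ_y = 536.0 → σ = 359 MPa, n = 1.49
Smallest n: low-carbon steel with n = 0.623.

low-carbon steel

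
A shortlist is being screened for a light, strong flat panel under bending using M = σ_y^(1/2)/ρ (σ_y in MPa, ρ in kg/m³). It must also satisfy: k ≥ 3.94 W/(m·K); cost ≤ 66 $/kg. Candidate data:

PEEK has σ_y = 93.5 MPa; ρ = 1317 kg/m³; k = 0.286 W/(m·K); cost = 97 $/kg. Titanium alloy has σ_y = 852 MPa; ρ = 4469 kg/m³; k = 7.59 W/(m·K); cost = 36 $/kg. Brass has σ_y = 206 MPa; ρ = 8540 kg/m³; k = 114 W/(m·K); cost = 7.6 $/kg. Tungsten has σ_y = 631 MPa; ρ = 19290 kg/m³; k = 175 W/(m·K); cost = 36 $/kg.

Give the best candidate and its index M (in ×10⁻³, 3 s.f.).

titanium alloy, M = 6.53×10⁻³

Screen on constraints: k ≥ 3.94 W/(m·K); cost ≤ 66 $/kg. Survivors: titanium alloy, brass, tungsten.
Computing M directly (units already consistent):
  titanium alloy: M = 6.53×10⁻³
  brass: M = 1.68×10⁻³
  tungsten: M = 1.30×10⁻³
Highest index: titanium alloy.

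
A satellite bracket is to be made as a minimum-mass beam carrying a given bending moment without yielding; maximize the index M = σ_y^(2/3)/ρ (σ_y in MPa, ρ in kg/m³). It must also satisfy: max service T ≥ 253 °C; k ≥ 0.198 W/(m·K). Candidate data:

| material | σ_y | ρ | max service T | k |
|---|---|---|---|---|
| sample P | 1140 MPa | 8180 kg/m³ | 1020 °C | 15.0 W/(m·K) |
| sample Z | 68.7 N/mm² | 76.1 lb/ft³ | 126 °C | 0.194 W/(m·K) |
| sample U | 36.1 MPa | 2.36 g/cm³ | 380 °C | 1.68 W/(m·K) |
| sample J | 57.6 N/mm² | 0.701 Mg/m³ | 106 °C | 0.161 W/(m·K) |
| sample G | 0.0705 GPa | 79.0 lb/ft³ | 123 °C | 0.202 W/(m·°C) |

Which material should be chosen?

Screen on constraints: max service T ≥ 253 °C; k ≥ 0.198 W/(m·K). Survivors: sample P, sample U.
Convert each candidate to consistent units, then evaluate M:
  sample P: σ_y = 1140 MPa, ρ = 8180 kg/m³
  sample U: σ_y = 36.10 MPa, ρ = 2360 kg/m³
  sample P: M = 13.3×10⁻³
  sample U: M = 4.63×10⁻³
Sample P ranks first.

sample P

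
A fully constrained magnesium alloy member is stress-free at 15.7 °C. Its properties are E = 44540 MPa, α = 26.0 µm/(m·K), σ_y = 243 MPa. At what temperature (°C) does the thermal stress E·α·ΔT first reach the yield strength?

E = 44540 MPa = 44.54 GPa.
E·α·ΔT = 243.0 MPa ⇒ ΔT = 243.0 / (44.54×10³ × 26.0×10⁻⁶) = 209.8 K.
T = 15.7 + 209.8 = 225.5 °C.

226 °C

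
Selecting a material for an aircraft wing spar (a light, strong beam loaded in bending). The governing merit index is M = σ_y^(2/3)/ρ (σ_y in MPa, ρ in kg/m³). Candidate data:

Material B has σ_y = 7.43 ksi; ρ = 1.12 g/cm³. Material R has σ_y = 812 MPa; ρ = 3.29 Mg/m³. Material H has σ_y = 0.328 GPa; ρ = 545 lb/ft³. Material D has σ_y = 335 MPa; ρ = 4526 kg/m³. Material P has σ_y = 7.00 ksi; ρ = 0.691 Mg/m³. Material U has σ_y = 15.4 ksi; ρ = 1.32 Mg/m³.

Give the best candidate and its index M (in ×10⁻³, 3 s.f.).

After converting to SI:
  material B: σ_y = 51.23 MPa, ρ = 1120 kg/m³
  material R: σ_y = 812.0 MPa, ρ = 3290 kg/m³
  material H: σ_y = 328.0 MPa, ρ = 8730 kg/m³
  material D: σ_y = 335.0 MPa, ρ = 4526 kg/m³
  material P: σ_y = 48.26 MPa, ρ = 691.0 kg/m³
  material U: σ_y = 106.2 MPa, ρ = 1320 kg/m³
  material R: M = 26.5×10⁻³
  material P: M = 19.2×10⁻³
  material U: M = 17.0×10⁻³
  material B: M = 12.3×10⁻³
  material D: M = 10.7×10⁻³
  material H: M = 5.45×10⁻³
Highest index: material R.

material R, M = 26.5×10⁻³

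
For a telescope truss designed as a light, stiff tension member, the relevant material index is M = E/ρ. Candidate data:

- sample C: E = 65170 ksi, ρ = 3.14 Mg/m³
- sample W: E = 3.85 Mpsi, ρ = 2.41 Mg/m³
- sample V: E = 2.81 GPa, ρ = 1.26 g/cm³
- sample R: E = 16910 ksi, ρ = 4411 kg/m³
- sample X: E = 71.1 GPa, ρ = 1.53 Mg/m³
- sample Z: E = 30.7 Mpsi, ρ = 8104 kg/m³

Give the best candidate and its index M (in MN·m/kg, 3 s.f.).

sample C, M = 143 MN·m/kg

Convert each candidate to consistent units, then evaluate M:
  sample C: E = 449.3 GPa, ρ = 3140 kg/m³
  sample W: E = 26.54 GPa, ρ = 2410 kg/m³
  sample V: E = 2.810 GPa, ρ = 1260 kg/m³
  sample R: E = 116.6 GPa, ρ = 4411 kg/m³
  sample X: E = 71.10 GPa, ρ = 1530 kg/m³
  sample Z: E = 211.7 GPa, ρ = 8104 kg/m³
  sample C: M = 143 MN·m/kg
  sample X: M = 46.5 MN·m/kg
  sample R: M = 26.4 MN·m/kg
  sample Z: M = 26.1 MN·m/kg
  sample W: M = 11.0 MN·m/kg
  sample V: M = 2.23 MN·m/kg
Sample C ranks first.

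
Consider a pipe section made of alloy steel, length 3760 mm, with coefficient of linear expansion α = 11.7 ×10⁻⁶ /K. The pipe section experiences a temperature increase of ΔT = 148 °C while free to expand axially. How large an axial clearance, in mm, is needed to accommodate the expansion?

6.51 mm

ΔL = α·L₀·ΔT = 11.7×10⁻⁶ × 3760 mm × 148.0 K = 6.51 mm.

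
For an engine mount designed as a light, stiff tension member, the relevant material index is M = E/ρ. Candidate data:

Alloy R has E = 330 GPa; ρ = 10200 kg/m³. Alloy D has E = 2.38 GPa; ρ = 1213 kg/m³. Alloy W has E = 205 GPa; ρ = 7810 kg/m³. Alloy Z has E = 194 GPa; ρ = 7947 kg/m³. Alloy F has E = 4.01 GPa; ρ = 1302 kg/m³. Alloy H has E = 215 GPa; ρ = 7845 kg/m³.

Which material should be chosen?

Evaluate M for each candidate:
  alloy R: M = 32.4 MN·m/kg
  alloy H: M = 27.4 MN·m/kg
  alloy W: M = 26.2 MN·m/kg
  alloy Z: M = 24.4 MN·m/kg
  alloy F: M = 3.08 MN·m/kg
  alloy D: M = 1.96 MN·m/kg
The maximum is for alloy R.

alloy R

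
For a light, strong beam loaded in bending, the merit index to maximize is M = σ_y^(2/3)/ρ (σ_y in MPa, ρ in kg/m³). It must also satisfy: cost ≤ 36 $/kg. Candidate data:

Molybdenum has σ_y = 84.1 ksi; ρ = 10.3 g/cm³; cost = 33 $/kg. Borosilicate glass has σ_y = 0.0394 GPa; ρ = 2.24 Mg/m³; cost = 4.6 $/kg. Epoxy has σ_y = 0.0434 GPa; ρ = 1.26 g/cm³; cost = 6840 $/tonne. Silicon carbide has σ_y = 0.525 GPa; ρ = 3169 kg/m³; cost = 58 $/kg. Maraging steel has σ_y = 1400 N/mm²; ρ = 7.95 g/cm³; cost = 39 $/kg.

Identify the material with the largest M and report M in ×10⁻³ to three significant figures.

epoxy, M = 9.80×10⁻³

Screen on constraints: cost ≤ 36 $/kg. Survivors: molybdenum, borosilicate glass, epoxy.
Convert each candidate to consistent units, then evaluate M:
  molybdenum: σ_y = 579.8 MPa, ρ = 10300 kg/m³
  borosilicate glass: σ_y = 39.40 MPa, ρ = 2240 kg/m³
  epoxy: σ_y = 43.40 MPa, ρ = 1260 kg/m³
  epoxy: M = 9.80×10⁻³
  molybdenum: M = 6.75×10⁻³
  borosilicate glass: M = 5.17×10⁻³
Highest index: epoxy.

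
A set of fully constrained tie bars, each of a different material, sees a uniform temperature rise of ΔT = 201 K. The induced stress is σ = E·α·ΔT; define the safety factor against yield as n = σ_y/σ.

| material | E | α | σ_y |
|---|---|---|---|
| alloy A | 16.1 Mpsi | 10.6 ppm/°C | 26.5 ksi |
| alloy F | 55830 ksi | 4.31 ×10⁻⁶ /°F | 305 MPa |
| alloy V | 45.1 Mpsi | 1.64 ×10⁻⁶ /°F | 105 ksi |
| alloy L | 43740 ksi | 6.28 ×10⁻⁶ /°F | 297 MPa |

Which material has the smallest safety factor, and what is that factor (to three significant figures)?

Converting E to GPa, α to ×10⁻⁶/K, σ_y to MPa, then σ and n for each:
  alloy A: E = 111.0, α = 10.6, σ_y = 182.7 → σ = 237 MPa, n = 0.773
  alloy F: E = 384.9, α = 7.76, σ_y = 305.0 → σ = 600 MPa, n = 0.508
  alloy V: E = 311.0, α = 2.95, σ_y = 723.9 → σ = 185 MPa, n = 3.92
  alloy L: E = 301.6, α = 11.3, σ_y = 297.0 → σ = 685 MPa, n = 0.433
Alloy L has the lowest safety factor, n = 0.433.

alloy L, n = 0.433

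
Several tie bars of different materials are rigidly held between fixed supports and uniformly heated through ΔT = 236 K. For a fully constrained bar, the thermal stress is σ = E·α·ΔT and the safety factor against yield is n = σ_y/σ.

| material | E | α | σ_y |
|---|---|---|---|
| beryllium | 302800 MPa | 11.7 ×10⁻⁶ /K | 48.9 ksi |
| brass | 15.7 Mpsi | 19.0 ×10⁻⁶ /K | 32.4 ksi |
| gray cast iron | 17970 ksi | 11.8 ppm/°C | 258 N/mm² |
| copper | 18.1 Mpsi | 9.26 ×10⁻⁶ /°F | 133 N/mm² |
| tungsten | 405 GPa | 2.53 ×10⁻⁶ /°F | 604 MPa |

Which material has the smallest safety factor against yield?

In consistent units (E in GPa, α in ×10⁻⁶/K, σ_y in MPa):
  beryllium: E = 302.8, α = 11.7, σ_y = 337.2 → σ = 836 MPa, n = 0.403
  brass: E = 108.2, α = 19.0, σ_y = 223.4 → σ = 485 MPa, n = 0.460
  gray cast iron: E = 123.9, α = 11.8, σ_y = 258.0 → σ = 345 MPa, n = 0.748
  copper: E = 124.8, α = 16.7, σ_y = 133.0 → σ = 491 MPa, n = 0.271
  tungsten: E = 405.0, α = 4.55, σ_y = 604.0 → σ = 435 MPa, n = 1.39
Smallest n: copper with n = 0.271.

copper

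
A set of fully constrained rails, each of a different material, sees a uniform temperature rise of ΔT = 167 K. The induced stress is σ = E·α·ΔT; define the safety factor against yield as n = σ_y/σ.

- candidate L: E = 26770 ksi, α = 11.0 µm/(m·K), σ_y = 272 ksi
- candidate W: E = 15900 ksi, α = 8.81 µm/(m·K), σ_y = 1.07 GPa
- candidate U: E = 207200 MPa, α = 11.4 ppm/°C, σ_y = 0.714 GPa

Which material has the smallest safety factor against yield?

candidate U

In consistent units (E in GPa, α in ×10⁻⁶/K, σ_y in MPa):
  candidate L: E = 184.6, α = 11.0, σ_y = 1875 → σ = 339 MPa, n = 5.53
  candidate W: E = 109.6, α = 8.81, σ_y = 1070 → σ = 161 MPa, n = 6.63
  candidate U: E = 207.2, α = 11.4, σ_y = 714.0 → σ = 394 MPa, n = 1.81
The minimum is candidate U at n = 1.81.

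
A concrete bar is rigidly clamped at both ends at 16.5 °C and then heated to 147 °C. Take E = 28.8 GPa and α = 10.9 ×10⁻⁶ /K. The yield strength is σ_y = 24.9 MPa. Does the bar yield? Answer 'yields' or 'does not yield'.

yields

ΔT = 130.5 K. Constrained thermal stress σ = E·α·ΔT = 28.80×10³ MPa × 10.9×10⁻⁶ × 130.5 = 41.0 MPa (compressive).
Compare to σ_y = 24.9 MPa: σ ≥ σ_y, so it yields.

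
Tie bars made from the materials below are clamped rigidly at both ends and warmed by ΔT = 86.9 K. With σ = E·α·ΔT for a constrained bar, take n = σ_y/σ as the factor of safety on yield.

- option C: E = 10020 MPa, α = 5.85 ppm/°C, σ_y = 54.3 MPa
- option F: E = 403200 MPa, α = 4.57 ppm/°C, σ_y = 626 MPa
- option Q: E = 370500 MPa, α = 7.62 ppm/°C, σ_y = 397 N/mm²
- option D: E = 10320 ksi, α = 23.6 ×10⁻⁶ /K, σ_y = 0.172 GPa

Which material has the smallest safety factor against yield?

option D

With everything in SI (GPa, ×10⁻⁶/K, MPa):
  option C: E = 10.02, α = 5.85, σ_y = 54.30 → σ = 5.09 MPa, n = 10.7
  option F: E = 403.2, α = 4.57, σ_y = 626.0 → σ = 160 MPa, n = 3.91
  option Q: E = 370.5, α = 7.62, σ_y = 397.0 → σ = 245 MPa, n = 1.62
  option D: E = 71.15, α = 23.6, σ_y = 172.0 → σ = 146 MPa, n = 1.18
The minimum is option D at n = 1.18.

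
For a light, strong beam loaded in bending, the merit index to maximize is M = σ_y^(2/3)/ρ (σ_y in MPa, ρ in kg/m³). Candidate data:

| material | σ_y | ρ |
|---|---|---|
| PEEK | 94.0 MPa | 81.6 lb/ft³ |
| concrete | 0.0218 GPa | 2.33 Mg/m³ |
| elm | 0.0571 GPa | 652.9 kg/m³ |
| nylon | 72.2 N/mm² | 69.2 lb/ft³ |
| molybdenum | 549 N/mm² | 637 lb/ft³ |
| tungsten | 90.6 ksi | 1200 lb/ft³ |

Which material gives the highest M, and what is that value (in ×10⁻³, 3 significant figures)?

In SI units:
  PEEK: σ_y = 94.00 MPa, ρ = 1307 kg/m³
  concrete: σ_y = 21.80 MPa, ρ = 2330 kg/m³
  elm: σ_y = 57.10 MPa, ρ = 652.9 kg/m³
  nylon: σ_y = 72.20 MPa, ρ = 1108 kg/m³
  molybdenum: σ_y = 549.0 MPa, ρ = 10200 kg/m³
  tungsten: σ_y = 624.7 MPa, ρ = 19220 kg/m³
  elm: M = 22.7×10⁻³
  PEEK: M = 15.8×10⁻³
  nylon: M = 15.6×10⁻³
  molybdenum: M = 6.57×10⁻³
  tungsten: M = 3.80×10⁻³
  concrete: M = 3.35×10⁻³
Elm ranks first.

elm, M = 22.7×10⁻³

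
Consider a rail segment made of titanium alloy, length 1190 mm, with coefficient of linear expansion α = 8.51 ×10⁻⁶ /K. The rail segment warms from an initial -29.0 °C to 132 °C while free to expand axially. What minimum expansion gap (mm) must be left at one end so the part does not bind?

ΔT = 132 − (-29.0) = 161.0 K.
ΔL = α·L₀·ΔT = 8.51×10⁻⁶ × 1190 mm × 161.0 K = 1.63 mm.

1.63 mm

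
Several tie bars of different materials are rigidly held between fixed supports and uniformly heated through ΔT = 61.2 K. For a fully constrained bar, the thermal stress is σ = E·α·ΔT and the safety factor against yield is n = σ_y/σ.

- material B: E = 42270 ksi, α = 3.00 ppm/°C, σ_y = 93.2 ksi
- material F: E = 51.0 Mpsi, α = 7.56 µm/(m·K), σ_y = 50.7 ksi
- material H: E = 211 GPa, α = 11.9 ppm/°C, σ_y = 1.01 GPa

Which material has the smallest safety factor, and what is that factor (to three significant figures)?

Converting E to GPa, α to ×10⁻⁶/K, σ_y to MPa, then σ and n for each:
  material B: E = 291.4, α = 3.00, σ_y = 642.6 → σ = 53.5 MPa, n = 12.0
  material F: E = 351.6, α = 7.56, σ_y = 349.6 → σ = 163 MPa, n = 2.15
  material H: E = 211.0, α = 11.9, σ_y = 1010 → σ = 154 MPa, n = 6.57
Material F has the lowest safety factor, n = 2.15.

material F, n = 2.15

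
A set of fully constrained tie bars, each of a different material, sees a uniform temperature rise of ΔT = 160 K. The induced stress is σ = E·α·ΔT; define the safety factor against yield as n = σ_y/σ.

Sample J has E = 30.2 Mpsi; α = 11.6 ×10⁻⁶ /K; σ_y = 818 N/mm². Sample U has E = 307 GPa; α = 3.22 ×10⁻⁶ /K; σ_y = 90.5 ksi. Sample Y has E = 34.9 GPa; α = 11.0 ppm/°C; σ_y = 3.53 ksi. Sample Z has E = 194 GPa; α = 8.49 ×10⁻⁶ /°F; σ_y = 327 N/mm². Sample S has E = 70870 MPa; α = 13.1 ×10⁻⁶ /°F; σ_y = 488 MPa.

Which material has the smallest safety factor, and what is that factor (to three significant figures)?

sample Y, n = 0.396

In consistent units (E in GPa, α in ×10⁻⁶/K, σ_y in MPa):
  sample J: E = 208.2, α = 11.6, σ_y = 818.0 → σ = 386 MPa, n = 2.12
  sample U: E = 307.0, α = 3.22, σ_y = 624.0 → σ = 158 MPa, n = 3.95
  sample Y: E = 34.90, α = 11.0, σ_y = 24.34 → σ = 61.4 MPa, n = 0.396
  sample Z: E = 194.0, α = 15.3, σ_y = 327.0 → σ = 474 MPa, n = 0.689
  sample S: E = 70.87, α = 23.6, σ_y = 488.0 → σ = 267 MPa, n = 1.83
Sample Y has the lowest safety factor, n = 0.396.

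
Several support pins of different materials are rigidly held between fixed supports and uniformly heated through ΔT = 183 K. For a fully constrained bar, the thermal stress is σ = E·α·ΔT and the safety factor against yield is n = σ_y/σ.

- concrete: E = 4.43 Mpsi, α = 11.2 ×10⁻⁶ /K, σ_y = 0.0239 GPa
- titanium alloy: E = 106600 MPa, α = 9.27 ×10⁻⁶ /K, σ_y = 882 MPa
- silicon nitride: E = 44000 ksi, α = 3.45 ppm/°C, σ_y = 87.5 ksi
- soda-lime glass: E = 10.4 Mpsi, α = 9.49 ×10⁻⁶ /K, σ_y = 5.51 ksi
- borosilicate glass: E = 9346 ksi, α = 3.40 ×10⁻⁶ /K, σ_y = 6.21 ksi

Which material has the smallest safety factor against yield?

Per material, after unit conversion:
  concrete: E = 30.54, α = 11.2, σ_y = 23.90 → σ = 62.6 MPa, n = 0.382
  titanium alloy: E = 106.6, α = 9.27, σ_y = 882.0 → σ = 181 MPa, n = 4.88
  silicon nitride: E = 303.4, α = 3.45, σ_y = 603.3 → σ = 192 MPa, n = 3.15
  soda-lime glass: E = 71.71, α = 9.49, σ_y = 37.99 → σ = 125 MPa, n = 0.305
  borosilicate glass: E = 64.44, α = 3.40, σ_y = 42.82 → σ = 40.1 MPa, n = 1.07
Smallest n: soda-lime glass with n = 0.305.

soda-lime glass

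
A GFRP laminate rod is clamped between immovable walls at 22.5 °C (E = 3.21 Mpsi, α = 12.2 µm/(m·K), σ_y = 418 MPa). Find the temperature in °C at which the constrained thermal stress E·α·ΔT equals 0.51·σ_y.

E = 3.21 Mpsi = 22.13 GPa.
E·α·ΔT = 213.2 MPa ⇒ ΔT = 213.2 / (22.13×10³ × 12.2×10⁻⁶) = 789.5 K.
T = 22.5 + 789.5 = 812.0 °C.

812 °C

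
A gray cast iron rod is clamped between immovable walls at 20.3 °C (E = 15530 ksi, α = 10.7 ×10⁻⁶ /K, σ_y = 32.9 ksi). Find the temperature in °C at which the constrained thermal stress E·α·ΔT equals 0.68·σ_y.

E = 15530 ksi = 107.1 GPa.
σ_y = 32.9 ksi = 226.8 MPa.
E·α·ΔT = 154.2 MPa ⇒ ΔT = 154.2 / (107.1×10³ × 10.7×10⁻⁶) = 134.6 K.
T = 20.3 + 134.6 = 154.9 °C.

155 °C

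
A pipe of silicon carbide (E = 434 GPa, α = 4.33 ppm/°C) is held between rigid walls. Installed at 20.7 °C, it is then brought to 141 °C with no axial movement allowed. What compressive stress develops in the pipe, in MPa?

226 MPa

ΔT = 120.3 K. Constrained thermal stress σ = E·α·ΔT = 434.0×10³ MPa × 4.33×10⁻⁶ × 120.3 = 226 MPa (compressive).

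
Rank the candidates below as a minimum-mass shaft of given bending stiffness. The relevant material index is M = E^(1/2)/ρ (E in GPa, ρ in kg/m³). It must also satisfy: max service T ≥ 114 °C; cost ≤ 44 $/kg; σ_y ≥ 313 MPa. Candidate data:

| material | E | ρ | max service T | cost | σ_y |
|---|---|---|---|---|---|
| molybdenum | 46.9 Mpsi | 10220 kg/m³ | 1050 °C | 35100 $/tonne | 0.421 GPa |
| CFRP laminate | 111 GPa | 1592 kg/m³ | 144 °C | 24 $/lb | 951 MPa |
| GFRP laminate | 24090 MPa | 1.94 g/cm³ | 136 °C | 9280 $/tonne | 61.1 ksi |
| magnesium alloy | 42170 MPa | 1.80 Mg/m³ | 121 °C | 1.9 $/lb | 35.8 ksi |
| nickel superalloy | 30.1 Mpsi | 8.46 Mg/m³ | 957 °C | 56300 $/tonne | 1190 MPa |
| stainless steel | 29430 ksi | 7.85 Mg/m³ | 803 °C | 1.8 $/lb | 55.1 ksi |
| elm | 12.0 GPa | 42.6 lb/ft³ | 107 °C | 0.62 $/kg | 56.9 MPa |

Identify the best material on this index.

GFRP laminate

Screen on constraints: max service T ≥ 114 °C; cost ≤ 44 $/kg; σ_y ≥ 313 MPa. Survivors: molybdenum, GFRP laminate, stainless steel.
Normalizing units and computing the index:
  molybdenum: E = 323.4 GPa, ρ = 10220 kg/m³
  GFRP laminate: E = 24.09 GPa, ρ = 1940 kg/m³
  stainless steel: E = 202.9 GPa, ρ = 7850 kg/m³
  GFRP laminate: M = 2.53×10⁻³
  stainless steel: M = 1.81×10⁻³
  molybdenum: M = 1.76×10⁻³
The maximum is for GFRP laminate.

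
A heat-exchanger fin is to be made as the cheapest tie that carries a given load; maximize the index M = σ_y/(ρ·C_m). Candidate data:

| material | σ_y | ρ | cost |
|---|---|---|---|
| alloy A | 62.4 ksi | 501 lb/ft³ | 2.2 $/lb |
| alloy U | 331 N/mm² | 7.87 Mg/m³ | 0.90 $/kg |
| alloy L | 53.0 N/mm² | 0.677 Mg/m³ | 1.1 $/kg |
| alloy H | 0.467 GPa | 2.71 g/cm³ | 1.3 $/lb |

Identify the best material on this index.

alloy L

After converting to SI:
  alloy A: σ_y = 430.2 MPa, ρ = 8025 kg/m³, cost = 4.850 $/kg
  alloy U: σ_y = 331.0 MPa, ρ = 7870 kg/m³, cost = 0.9000 $/kg
  alloy L: σ_y = 53.00 MPa, ρ = 677.0 kg/m³, cost = 1.100 $/kg
  alloy H: σ_y = 467.0 MPa, ρ = 2710 kg/m³, cost = 2.866 $/kg
  alloy L: M = 71.2 kN·m per $
  alloy H: M = 60.1 kN·m per $
  alloy U: M = 46.7 kN·m per $
  alloy A: M = 11.1 kN·m per $
Alloy L ranks first.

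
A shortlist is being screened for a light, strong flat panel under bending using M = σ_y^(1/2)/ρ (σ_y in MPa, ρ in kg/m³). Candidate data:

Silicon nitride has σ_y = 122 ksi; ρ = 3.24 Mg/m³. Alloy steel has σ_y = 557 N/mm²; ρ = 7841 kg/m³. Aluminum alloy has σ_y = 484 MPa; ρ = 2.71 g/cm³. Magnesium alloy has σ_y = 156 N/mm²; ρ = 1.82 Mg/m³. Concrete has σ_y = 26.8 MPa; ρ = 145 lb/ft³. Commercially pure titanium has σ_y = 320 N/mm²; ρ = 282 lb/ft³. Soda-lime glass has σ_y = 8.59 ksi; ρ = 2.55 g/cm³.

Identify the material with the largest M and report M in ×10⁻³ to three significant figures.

Putting every candidate on a common basis:
  silicon nitride: σ_y = 841.2 MPa, ρ = 3240 kg/m³
  alloy steel: σ_y = 557.0 MPa, ρ = 7841 kg/m³
  aluminum alloy: σ_y = 484.0 MPa, ρ = 2710 kg/m³
  magnesium alloy: σ_y = 156.0 MPa, ρ = 1820 kg/m³
  concrete: σ_y = 26.80 MPa, ρ = 2323 kg/m³
  commercially pure titanium: σ_y = 320.0 MPa, ρ = 4517 kg/m³
  soda-lime glass: σ_y = 59.23 MPa, ρ = 2550 kg/m³
  silicon nitride: M = 8.95×10⁻³
  aluminum alloy: M = 8.12×10⁻³
  magnesium alloy: M = 6.86×10⁻³
  commercially pure titanium: M = 3.96×10⁻³
  soda-lime glass: M = 3.02×10⁻³
  alloy steel: M = 3.01×10⁻³
  concrete: M = 2.23×10⁻³
Highest index: silicon nitride.

silicon nitride, M = 8.95×10⁻³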